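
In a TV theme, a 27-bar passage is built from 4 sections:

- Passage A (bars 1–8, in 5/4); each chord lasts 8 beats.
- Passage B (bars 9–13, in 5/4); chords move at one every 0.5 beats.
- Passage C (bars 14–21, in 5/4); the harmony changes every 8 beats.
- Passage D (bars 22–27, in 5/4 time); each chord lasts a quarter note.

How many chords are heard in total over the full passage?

90 chords

A: 8 bars × 5 beats = 40 beats; 8 beats/chord → 5 chords.
B: 5 bars × 5 beats = 25 beats; 0.5 beats/chord → 50 chords.
C: 8 bars × 5 beats = 40 beats; 8 beats/chord → 5 chords.
D: 6 bars × 5 beats = 30 beats; 1 beat/chord → 30 chords.
Total: 5 + 50 + 5 + 30 = 90.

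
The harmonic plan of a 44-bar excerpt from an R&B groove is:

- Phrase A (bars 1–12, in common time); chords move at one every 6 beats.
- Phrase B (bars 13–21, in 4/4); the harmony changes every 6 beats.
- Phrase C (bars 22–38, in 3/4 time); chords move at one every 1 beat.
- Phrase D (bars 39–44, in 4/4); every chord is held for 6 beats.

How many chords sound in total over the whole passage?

A: 12·4 = 48 beats, 48/6 = 8 chords.
B: 9·4 = 36 beats, 36/6 = 6 chords.
C: 17·3 = 51 beats, 51/1 = 51 chords.
D: 6·4 = 24 beats, 24/6 = 4 chords.
Total: 8 + 6 + 51 + 4 = 69.

69 chords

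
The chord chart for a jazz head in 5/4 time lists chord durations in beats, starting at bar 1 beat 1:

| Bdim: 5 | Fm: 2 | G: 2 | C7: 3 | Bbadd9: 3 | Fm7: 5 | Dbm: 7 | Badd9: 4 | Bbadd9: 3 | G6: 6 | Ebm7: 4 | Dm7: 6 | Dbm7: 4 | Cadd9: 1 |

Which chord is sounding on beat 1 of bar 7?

Badd9

Beat 1 of bar 7 is beat (7−1)×5 + 1 = 31 overall.
Running totals: Bdim ends at 5, Fm ends at 7, G ends at 9, C7 ends at 12, Bbadd9 ends at 15, Fm7 ends at 20, Dbm ends at 27, Badd9 ends at 31.
Beat 31 falls within Badd9.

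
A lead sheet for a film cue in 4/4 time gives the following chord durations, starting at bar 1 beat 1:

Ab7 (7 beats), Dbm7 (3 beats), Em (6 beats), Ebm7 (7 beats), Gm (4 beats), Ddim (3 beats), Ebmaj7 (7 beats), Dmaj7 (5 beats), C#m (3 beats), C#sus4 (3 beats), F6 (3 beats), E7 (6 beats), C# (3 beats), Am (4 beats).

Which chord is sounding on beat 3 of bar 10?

Dmaj7

Beat 3 of bar 10 is beat (10−1)×4 + 3 = 39 overall.
Running totals: Ab7 ends at 7, Dbm7 ends at 10, Em ends at 16, Ebm7 ends at 23, Gm ends at 27, Ddim ends at 30, Ebmaj7 ends at 37, Dmaj7 ends at 42.
Beat 39 falls within Dmaj7.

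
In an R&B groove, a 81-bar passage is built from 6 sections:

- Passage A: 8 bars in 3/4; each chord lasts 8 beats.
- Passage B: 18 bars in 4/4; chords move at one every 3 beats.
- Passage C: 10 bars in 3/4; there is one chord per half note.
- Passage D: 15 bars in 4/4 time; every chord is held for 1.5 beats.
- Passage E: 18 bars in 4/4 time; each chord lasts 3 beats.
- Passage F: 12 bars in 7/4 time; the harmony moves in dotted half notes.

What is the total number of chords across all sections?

134 chords

A has 24 beats and chords last 8 each, so 3 chords.
B has 72 beats and chords last 3 each, so 24 chords.
C has 30 beats and chords last 2 each, so 15 chords.
D has 60 beats and chords last 1.5 each, so 40 chords.
E has 72 beats and chords last 3 each, so 24 chords.
F has 84 beats and chords last 3 each, so 28 chords.
Total: 3 + 24 + 15 + 40 + 24 + 28 = 134.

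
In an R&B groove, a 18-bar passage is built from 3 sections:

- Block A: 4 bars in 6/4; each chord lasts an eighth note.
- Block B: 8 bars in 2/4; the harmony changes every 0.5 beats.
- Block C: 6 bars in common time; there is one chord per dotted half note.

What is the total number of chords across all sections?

88 chords

A: 4 bars × 6 beats = 24 beats; 0.5 beats/chord → 48 chords.
B: 8 bars × 2 beats = 16 beats; 0.5 beats/chord → 32 chords.
C: 6 bars × 4 beats = 24 beats; 3 beats/chord → 8 chords.
Total: 48 + 32 + 8 = 88.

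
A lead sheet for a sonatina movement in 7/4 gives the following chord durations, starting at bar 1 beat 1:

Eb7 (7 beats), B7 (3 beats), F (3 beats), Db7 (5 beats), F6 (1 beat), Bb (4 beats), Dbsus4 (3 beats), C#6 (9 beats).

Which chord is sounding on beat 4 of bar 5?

C#6

Beat 4 of bar 5 is beat (5−1)×7 + 4 = 32 overall.
Running totals: Eb7 ends at 7, B7 ends at 10, F ends at 13, Db7 ends at 18, F6 ends at 19, Bb ends at 23, Dbsus4 ends at 26, C#6 ends at 35.
Beat 32 falls within C#6.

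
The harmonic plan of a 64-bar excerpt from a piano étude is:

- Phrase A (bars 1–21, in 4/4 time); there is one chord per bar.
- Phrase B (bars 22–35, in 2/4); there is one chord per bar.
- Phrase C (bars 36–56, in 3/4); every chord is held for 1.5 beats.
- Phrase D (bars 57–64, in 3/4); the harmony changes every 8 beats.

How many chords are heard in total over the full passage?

A: 21 bars × 4 beats = 84 beats; 4 beats/chord → 21 chords.
B: 14 bars × 2 beats = 28 beats; 2 beats/chord → 14 chords.
C: 21 bars × 3 beats = 63 beats; 1.5 beats/chord → 42 chords.
D: 8 bars × 3 beats = 24 beats; 8 beats/chord → 3 chords.
Total: 21 + 14 + 42 + 3 = 80.

80 chords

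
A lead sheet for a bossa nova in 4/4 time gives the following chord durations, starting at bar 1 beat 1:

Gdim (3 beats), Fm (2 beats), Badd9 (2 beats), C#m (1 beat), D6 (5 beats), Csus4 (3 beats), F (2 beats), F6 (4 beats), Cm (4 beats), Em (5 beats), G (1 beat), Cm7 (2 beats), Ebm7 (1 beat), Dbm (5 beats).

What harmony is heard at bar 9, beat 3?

Ebm7

Beat 3 of bar 9 is beat (9−1)×4 + 3 = 35 overall.
Running totals: Gdim ends at 3, Fm ends at 5, Badd9 ends at 7, C#m ends at 8, D6 ends at 13, Csus4 ends at 16, F ends at 18, F6 ends at 22, Cm ends at 26, Em ends at 31, G ends at 32, Cm7 ends at 34, Ebm7 ends at 35.
Beat 35 falls within Ebm7.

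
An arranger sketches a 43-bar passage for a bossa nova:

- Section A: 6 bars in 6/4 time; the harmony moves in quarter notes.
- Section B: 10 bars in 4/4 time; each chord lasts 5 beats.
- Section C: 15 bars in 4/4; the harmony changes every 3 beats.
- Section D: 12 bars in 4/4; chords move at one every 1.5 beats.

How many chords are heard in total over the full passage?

96 chords

A: 6 bars × 6 beats = 36 beats; 1 beat/chord → 36 chords.
B: 10 bars × 4 beats = 40 beats; 5 beats/chord → 8 chords.
C: 15 bars × 4 beats = 60 beats; 3 beats/chord → 20 chords.
D: 12 bars × 4 beats = 48 beats; 1.5 beats/chord → 32 chords.
Total: 36 + 8 + 20 + 32 = 96.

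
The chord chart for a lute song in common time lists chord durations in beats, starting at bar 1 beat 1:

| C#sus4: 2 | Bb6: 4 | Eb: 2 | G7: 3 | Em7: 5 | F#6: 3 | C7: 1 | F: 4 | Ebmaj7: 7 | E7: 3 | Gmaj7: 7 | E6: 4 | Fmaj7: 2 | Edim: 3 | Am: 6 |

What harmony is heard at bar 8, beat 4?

E7

Beat 4 of bar 8 is beat (8−1)×4 + 4 = 32 overall.
Running totals: C#sus4 ends at 2, Bb6 ends at 6, Eb ends at 8, G7 ends at 11, Em7 ends at 16, F#6 ends at 19, C7 ends at 20, F ends at 24, Ebmaj7 ends at 31, E7 ends at 34.
Beat 32 falls within E7.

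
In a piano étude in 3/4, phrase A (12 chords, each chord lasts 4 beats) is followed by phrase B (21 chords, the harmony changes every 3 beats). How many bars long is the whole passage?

A: 12 × 4 = 48 beats = 16 bars.
B: 21 × 3 = 63 beats = 21 bars.
Total: 16 + 21 = 37 bars.

37 bars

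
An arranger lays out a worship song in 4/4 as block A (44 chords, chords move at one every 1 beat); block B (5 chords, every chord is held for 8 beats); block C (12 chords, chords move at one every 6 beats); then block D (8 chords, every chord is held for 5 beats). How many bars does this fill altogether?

49 bars

A: 44 × 1 = 44 beats = 11 bars.
B: 5 × 8 = 40 beats = 10 bars.
C: 12 × 6 = 72 beats = 18 bars.
D: 8 × 5 = 40 beats = 10 bars.
Total: 11 + 10 + 18 + 10 = 49 bars.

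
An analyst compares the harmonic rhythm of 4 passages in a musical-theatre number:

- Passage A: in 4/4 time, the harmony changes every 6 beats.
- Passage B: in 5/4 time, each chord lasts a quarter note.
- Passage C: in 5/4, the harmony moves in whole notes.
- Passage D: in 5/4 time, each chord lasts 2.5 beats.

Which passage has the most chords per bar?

Passage B

A: 4 beats/bar ÷ 6 beats/chord = 2/3 chords/bar.
B: 5 beats/bar ÷ 1 beat/chord = 5 chords/bar.
C: 5 beats/bar ÷ 4 beats/chord = 1.25 chords/bar.
D: 5 beats/bar ÷ 2.5 beats/chord = 2 chords/bar.
Fastest is B at 5 chords/bar.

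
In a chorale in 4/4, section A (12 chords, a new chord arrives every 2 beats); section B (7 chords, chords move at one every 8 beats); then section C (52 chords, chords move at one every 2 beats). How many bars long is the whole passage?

46 bars

A: 12 × 2 = 24 beats = 6 bars.
B: 7 × 8 = 56 beats = 14 bars.
C: 52 × 2 = 104 beats = 26 bars.
Total: 6 + 14 + 26 = 46 bars.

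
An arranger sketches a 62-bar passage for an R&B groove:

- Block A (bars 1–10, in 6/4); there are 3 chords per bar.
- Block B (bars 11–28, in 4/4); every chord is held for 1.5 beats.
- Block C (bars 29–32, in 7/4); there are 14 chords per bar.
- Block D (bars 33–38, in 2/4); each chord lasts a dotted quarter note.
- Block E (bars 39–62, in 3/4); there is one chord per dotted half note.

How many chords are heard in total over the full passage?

A has 60 beats and chords last 2 each, so 30 chords.
B has 72 beats and chords last 1.5 each, so 48 chords.
C has 28 beats and chords last 0.5 each, so 56 chords.
D has 12 beats and chords last 1.5 each, so 8 chords.
E has 72 beats and chords last 3 each, so 24 chords.
Total: 30 + 48 + 56 + 8 + 24 = 166.

166 chords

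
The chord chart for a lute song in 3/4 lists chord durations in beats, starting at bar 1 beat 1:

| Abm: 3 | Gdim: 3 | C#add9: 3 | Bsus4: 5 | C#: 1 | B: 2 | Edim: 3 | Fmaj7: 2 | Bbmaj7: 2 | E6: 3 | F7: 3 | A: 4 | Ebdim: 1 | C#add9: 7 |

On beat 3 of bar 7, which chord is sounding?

Beat 3 of bar 7 is beat (7−1)×3 + 3 = 21 overall.
Running totals: Abm ends at 3, Gdim ends at 6, C#add9 ends at 9, Bsus4 ends at 14, C# ends at 15, B ends at 17, Edim ends at 20, Fmaj7 ends at 22.
Beat 21 falls within Fmaj7.

Fmaj7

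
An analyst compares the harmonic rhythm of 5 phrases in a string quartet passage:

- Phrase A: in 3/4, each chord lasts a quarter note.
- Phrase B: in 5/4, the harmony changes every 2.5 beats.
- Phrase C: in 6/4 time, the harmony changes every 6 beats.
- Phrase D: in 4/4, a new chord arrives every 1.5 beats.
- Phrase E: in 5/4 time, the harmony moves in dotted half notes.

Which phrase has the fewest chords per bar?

A: 3/1 = 3 chords/bar.
B: 5/2.5 = 2 chords/bar.
C: 6/6 = 1 chord/bar.
D: 4/1.5 = 8/3 chords/bar.
E: 5/3 = 5/3 chords/bar.
Slowest is C at 1 chords/bar.

Phrase C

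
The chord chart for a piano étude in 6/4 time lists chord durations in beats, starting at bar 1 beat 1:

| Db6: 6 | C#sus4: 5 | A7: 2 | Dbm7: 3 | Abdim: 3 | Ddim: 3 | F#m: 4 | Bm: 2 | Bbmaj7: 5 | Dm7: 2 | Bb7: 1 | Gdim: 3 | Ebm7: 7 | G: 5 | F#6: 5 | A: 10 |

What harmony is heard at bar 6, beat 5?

Dm7

Beat 5 of bar 6 is beat (6−1)×6 + 5 = 35 overall.
Running totals: Db6 ends at 6, C#sus4 ends at 11, A7 ends at 13, Dbm7 ends at 16, Abdim ends at 19, Ddim ends at 22, F#m ends at 26, Bm ends at 28, Bbmaj7 ends at 33, Dm7 ends at 35.
Beat 35 falls within Dm7.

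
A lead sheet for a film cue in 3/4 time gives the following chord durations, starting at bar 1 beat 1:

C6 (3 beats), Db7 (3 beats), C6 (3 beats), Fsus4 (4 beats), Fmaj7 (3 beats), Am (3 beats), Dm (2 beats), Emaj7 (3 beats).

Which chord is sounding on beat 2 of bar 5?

Fmaj7

Beat 2 of bar 5 is beat (5−1)×3 + 2 = 14 overall.
Running totals: C6 ends at 3, Db7 ends at 6, C6 ends at 9, Fsus4 ends at 13, Fmaj7 ends at 16.
Beat 14 falls within Fmaj7.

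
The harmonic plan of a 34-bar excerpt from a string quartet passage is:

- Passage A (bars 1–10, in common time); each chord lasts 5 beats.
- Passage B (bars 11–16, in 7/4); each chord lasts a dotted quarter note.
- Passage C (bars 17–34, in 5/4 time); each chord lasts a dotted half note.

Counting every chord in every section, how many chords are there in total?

66 chords

A: 10 bars × 4 beats = 40 beats; 5 beats/chord → 8 chords.
B: 6 bars × 7 beats = 42 beats; 1.5 beats/chord → 28 chords.
C: 18 bars × 5 beats = 90 beats; 3 beats/chord → 30 chords.
Total: 8 + 28 + 30 = 66.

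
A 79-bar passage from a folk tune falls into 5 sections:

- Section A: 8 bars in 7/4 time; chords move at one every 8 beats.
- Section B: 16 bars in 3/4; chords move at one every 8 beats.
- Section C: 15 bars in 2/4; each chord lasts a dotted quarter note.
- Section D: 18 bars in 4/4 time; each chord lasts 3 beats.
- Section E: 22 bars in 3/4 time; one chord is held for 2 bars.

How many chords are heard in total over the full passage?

A: 8 bars × 7 beats = 56 beats; 8 beats/chord → 7 chords.
B: 16 bars × 3 beats = 48 beats; 8 beats/chord → 6 chords.
C: 15 bars × 2 beats = 30 beats; 1.5 beats/chord → 20 chords.
D: 18 bars × 4 beats = 72 beats; 3 beats/chord → 24 chords.
E: 22 bars × 3 beats = 66 beats; 6 beats/chord → 11 chords.
Total: 7 + 6 + 20 + 24 + 11 = 68.

68 chords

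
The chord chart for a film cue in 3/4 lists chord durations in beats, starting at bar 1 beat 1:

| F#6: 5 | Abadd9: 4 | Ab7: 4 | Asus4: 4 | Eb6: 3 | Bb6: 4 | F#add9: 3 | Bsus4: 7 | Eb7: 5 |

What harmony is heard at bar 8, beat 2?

Bb6

Beat 2 of bar 8 is beat (8−1)×3 + 2 = 23 overall.
Running totals: F#6 ends at 5, Abadd9 ends at 9, Ab7 ends at 13, Asus4 ends at 17, Eb6 ends at 20, Bb6 ends at 24.
Beat 23 falls within Bb6.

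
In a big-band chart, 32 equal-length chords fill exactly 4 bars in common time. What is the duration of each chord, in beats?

0.5 beats

4 bars × 4 beats/bar = 16 beats total.
16 beats ÷ 32 chords = 0.5 beats per chord.
(That is an eighth note.)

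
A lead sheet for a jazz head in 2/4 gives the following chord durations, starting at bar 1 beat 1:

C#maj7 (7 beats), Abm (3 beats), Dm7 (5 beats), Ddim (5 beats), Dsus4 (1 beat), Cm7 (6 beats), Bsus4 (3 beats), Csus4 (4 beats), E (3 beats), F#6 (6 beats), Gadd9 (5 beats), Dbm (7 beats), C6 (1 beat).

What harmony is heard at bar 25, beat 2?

Beat 2 of bar 25 is beat (25−1)×2 + 2 = 50 overall.
Running totals: C#maj7 ends at 7, Abm ends at 10, Dm7 ends at 15, Ddim ends at 20, Dsus4 ends at 21, Cm7 ends at 27, Bsus4 ends at 30, Csus4 ends at 34, E ends at 37, F#6 ends at 43, Gadd9 ends at 48, Dbm ends at 55.
Beat 50 falls within Dbm.

Dbm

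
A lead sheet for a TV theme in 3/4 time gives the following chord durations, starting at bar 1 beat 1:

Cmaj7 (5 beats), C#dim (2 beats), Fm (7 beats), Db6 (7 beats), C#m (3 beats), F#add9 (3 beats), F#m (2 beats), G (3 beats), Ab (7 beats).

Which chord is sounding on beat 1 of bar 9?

F#add9

Beat 1 of bar 9 is beat (9−1)×3 + 1 = 25 overall.
Running totals: Cmaj7 ends at 5, C#dim ends at 7, Fm ends at 14, Db6 ends at 21, C#m ends at 24, F#add9 ends at 27.
Beat 25 falls within F#add9.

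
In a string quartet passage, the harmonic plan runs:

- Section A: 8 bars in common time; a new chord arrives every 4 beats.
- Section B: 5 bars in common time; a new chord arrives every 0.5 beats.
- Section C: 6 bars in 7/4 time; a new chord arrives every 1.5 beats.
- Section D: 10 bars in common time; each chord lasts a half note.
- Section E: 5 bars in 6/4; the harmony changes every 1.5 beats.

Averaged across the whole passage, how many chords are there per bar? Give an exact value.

A: 8 bars of 4 beats is 32 beats; at 4 beats each that's 8 chords.
B: 5 bars of 4 beats is 20 beats; at 0.5 beats each that's 40 chords.
C: 6 bars of 7 beats is 42 beats; at 1.5 beats each that's 28 chords.
D: 10 bars of 4 beats is 40 beats; at 2 beats each that's 20 chords.
E: 5 bars of 6 beats is 30 beats; at 1.5 beats each that's 20 chords.
Overall: 116 chords over 34 bars → 116/34 = 58/17 chords per bar.

58/17 chords per bar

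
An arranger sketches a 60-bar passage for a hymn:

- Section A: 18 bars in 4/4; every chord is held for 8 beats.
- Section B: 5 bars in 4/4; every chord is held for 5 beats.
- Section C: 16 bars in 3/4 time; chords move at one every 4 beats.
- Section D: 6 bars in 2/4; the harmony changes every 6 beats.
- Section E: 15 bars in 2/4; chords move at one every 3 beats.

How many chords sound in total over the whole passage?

A has 72 beats and chords last 8 each, so 9 chords.
B has 20 beats and chords last 5 each, so 4 chords.
C has 48 beats and chords last 4 each, so 12 chords.
D has 12 beats and chords last 6 each, so 2 chords.
E has 30 beats and chords last 3 each, so 10 chords.
Total: 9 + 4 + 12 + 2 + 10 = 37.

37 chords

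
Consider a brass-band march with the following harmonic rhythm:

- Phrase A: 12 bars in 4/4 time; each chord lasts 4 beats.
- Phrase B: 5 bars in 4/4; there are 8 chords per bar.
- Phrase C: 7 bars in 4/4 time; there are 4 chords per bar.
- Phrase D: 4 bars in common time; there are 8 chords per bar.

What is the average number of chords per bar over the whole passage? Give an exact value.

A: 12 bars of 4 beats is 48 beats; at 4 beats each that's 12 chords.
B: 5 bars of 4 beats is 20 beats; at 0.5 beats each that's 40 chords.
C: 7 bars of 4 beats is 28 beats; at 1 beat each that's 28 chords.
D: 4 bars of 4 beats is 16 beats; at 0.5 beats each that's 32 chords.
Overall: 112 chords over 28 bars → 112/28 = 4 chords per bar.

4 chords per bar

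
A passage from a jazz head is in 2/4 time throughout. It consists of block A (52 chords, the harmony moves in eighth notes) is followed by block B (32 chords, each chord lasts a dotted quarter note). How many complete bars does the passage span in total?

37 bars

A: 52 × 0.5 = 26 beats = 13 bars.
B: 32 × 1.5 = 48 beats = 24 bars.
Total: 13 + 24 = 37 bars.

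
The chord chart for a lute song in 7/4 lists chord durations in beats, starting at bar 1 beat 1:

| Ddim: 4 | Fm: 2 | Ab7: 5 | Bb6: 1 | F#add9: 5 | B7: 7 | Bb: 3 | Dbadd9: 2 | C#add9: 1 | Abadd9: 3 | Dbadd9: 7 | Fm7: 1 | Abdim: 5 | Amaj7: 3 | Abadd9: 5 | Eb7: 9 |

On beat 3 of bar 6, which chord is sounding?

Dbadd9

Beat 3 of bar 6 is beat (6−1)×7 + 3 = 38 overall.
Running totals: Ddim ends at 4, Fm ends at 6, Ab7 ends at 11, Bb6 ends at 12, F#add9 ends at 17, B7 ends at 24, Bb ends at 27, Dbadd9 ends at 29, C#add9 ends at 30, Abadd9 ends at 33, Dbadd9 ends at 40.
Beat 38 falls within Dbadd9.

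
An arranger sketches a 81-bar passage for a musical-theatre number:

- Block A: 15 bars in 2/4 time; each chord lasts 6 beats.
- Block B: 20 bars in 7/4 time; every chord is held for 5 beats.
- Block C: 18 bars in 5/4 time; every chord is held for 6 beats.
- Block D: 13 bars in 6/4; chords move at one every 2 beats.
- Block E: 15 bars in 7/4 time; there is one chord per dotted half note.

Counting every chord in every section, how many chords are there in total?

122 chords

A has 30 beats and chords last 6 each, so 5 chords.
B has 140 beats and chords last 5 each, so 28 chords.
C has 90 beats and chords last 6 each, so 15 chords.
D has 78 beats and chords last 2 each, so 39 chords.
E has 105 beats and chords last 3 each, so 35 chords.
Total: 5 + 28 + 15 + 39 + 35 = 122.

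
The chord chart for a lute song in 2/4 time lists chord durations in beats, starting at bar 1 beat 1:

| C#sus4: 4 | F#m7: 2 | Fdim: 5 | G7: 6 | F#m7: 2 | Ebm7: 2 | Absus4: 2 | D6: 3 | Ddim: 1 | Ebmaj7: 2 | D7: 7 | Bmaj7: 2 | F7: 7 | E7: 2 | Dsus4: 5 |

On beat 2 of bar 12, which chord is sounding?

Beat 2 of bar 12 is beat (12−1)×2 + 2 = 24 overall.
Running totals: C#sus4 ends at 4, F#m7 ends at 6, Fdim ends at 11, G7 ends at 17, F#m7 ends at 19, Ebm7 ends at 21, Absus4 ends at 23, D6 ends at 26.
Beat 24 falls within D6.

D6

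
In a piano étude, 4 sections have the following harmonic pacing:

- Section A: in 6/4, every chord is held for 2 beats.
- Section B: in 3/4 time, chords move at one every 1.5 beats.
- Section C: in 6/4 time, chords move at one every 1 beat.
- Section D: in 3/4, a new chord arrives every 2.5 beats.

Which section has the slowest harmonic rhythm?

A: 6/2 = 3 chords/bar.
B: 3/1.5 = 2 chords/bar.
C: 6/1 = 6 chords/bar.
D: 3/2.5 = 1.2 chords/bar.
Slowest is D at 1.2 chords/bar.

Section D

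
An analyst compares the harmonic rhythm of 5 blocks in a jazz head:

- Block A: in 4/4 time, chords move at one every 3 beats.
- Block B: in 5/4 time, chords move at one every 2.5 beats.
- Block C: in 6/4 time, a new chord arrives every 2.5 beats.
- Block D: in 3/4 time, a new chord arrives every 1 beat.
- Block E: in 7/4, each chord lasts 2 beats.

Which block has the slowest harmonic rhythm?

Block A

A: 4 beats/bar ÷ 3 beats/chord = 4/3 chords/bar.
B: 5 beats/bar ÷ 2.5 beats/chord = 2 chords/bar.
C: 6 beats/bar ÷ 2.5 beats/chord = 2.4 chords/bar.
D: 3 beats/bar ÷ 1 beat/chord = 3 chords/bar.
E: 7 beats/bar ÷ 2 beats/chord = 3.5 chords/bar.
Slowest is A at 4/3 chords/bar.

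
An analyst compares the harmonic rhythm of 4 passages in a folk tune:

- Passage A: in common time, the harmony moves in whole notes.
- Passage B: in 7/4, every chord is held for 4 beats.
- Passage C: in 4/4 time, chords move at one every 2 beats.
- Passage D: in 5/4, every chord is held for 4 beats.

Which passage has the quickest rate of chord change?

Passage C

A: 4 beats/bar ÷ 4 beats/chord = 1 chord/bar.
B: 7 beats/bar ÷ 4 beats/chord = 1.75 chords/bar.
C: 4 beats/bar ÷ 2 beats/chord = 2 chords/bar.
D: 5 beats/bar ÷ 4 beats/chord = 1.25 chords/bar.
Fastest is C at 2 chords/bar.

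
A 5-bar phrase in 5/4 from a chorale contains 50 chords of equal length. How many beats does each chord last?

5 bars × 5 beats/bar = 25 beats total.
25 beats ÷ 50 chords = 0.5 beats per chord.
(That is an eighth note.)

0.5 beats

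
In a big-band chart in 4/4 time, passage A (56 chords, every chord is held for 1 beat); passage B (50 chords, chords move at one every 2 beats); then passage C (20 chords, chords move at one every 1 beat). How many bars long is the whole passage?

A: 56 × 1 = 56 beats = 14 bars.
B: 50 × 2 = 100 beats = 25 bars.
C: 20 × 1 = 20 beats = 5 bars.
Total: 14 + 25 + 5 = 44 bars.

44 bars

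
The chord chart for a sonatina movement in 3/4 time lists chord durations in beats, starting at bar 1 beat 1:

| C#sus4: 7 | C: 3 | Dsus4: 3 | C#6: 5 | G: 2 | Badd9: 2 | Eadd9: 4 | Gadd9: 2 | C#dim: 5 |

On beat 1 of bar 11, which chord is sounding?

Beat 1 of bar 11 is beat (11−1)×3 + 1 = 31 overall.
Running totals: C#sus4 ends at 7, C ends at 10, Dsus4 ends at 13, C#6 ends at 18, G ends at 20, Badd9 ends at 22, Eadd9 ends at 26, Gadd9 ends at 28, C#dim ends at 33.
Beat 31 falls within C#dim.

C#dim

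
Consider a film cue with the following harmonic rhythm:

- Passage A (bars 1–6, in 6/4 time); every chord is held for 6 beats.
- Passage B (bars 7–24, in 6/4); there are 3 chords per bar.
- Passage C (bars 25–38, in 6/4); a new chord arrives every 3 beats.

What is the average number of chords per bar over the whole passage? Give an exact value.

A: 6 × 6 = 36 beats ÷ 6 = 6 chords.
B: 18 × 6 = 108 beats ÷ 2 = 54 chords.
C: 14 × 6 = 84 beats ÷ 3 = 28 chords.
Overall: 88 chords over 38 bars → 88/38 = 44/19 chords per bar.

44/19 chords per bar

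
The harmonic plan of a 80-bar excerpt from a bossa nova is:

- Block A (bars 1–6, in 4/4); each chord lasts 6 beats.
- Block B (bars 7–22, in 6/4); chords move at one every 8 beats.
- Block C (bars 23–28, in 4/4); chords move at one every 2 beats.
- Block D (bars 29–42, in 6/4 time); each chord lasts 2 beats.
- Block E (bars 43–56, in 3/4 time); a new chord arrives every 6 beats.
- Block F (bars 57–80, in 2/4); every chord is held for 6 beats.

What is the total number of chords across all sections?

85 chords

A has 24 beats and chords last 6 each, so 4 chords.
B has 96 beats and chords last 8 each, so 12 chords.
C has 24 beats and chords last 2 each, so 12 chords.
D has 84 beats and chords last 2 each, so 42 chords.
E has 42 beats and chords last 6 each, so 7 chords.
F has 48 beats and chords last 6 each, so 8 chords.
Total: 4 + 12 + 12 + 42 + 7 + 8 = 85.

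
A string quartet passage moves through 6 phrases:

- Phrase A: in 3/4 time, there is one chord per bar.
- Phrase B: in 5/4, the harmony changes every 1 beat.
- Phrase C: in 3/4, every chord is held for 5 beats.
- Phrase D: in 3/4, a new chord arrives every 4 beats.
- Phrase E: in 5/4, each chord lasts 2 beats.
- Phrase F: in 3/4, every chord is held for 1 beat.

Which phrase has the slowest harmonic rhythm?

Phrase C

A: each chord is 3 beats in 3/4, so 1 per bar.
B: each chord is 1 beat in 5/4, so 5 per bar.
C: each chord is 5 beats in 3/4, so 0.6 per bar.
D: each chord is 4 beats in 3/4, so 0.75 per bar.
E: each chord is 2 beats in 5/4, so 2.5 per bar.
F: each chord is 1 beat in 3/4, so 3 per bar.
Slowest is C at 0.6 chords/bar.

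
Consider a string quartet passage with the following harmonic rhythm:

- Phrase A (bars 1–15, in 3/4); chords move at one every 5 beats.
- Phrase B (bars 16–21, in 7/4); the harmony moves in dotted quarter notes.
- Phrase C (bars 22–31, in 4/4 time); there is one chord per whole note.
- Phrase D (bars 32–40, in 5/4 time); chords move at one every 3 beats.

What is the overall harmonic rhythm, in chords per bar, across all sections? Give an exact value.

A: 15 × 3 = 45 beats ÷ 5 = 9 chords.
B: 6 × 7 = 42 beats ÷ 1.5 = 28 chords.
C: 10 × 4 = 40 beats ÷ 4 = 10 chords.
D: 9 × 5 = 45 beats ÷ 3 = 15 chords.
Overall: 62 chords over 40 bars → 62/40 = 1.55 chords per bar.

1.55 chords per bar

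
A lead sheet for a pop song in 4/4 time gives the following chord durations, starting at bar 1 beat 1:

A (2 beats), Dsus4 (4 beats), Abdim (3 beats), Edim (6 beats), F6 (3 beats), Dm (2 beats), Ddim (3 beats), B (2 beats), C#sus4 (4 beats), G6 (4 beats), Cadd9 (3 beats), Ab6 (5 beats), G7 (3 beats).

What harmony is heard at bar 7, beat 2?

C#sus4

Beat 2 of bar 7 is beat (7−1)×4 + 2 = 26 overall.
Running totals: A ends at 2, Dsus4 ends at 6, Abdim ends at 9, Edim ends at 15, F6 ends at 18, Dm ends at 20, Ddim ends at 23, B ends at 25, C#sus4 ends at 29.
Beat 26 falls within C#sus4.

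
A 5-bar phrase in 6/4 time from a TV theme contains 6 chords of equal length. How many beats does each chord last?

5 bars × 6 beats/bar = 30 beats total.
30 beats ÷ 6 chords = 5 beats per chord.

5 beats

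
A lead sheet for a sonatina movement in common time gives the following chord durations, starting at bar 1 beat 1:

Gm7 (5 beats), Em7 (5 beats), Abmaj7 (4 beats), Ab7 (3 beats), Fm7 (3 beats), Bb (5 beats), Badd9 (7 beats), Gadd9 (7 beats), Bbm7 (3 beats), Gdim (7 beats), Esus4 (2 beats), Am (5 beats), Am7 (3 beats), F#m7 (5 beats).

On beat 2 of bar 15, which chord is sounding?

Am7

Beat 2 of bar 15 is beat (15−1)×4 + 2 = 58 overall.
Running totals: Gm7 ends at 5, Em7 ends at 10, Abmaj7 ends at 14, Ab7 ends at 17, Fm7 ends at 20, Bb ends at 25, Badd9 ends at 32, Gadd9 ends at 39, Bbm7 ends at 42, Gdim ends at 49, Esus4 ends at 51, Am ends at 56, Am7 ends at 59.
Beat 58 falls within Am7.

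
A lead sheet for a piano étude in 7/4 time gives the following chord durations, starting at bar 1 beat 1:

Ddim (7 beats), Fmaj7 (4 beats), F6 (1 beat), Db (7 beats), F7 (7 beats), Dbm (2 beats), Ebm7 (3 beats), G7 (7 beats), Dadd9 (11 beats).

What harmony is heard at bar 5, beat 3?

Beat 3 of bar 5 is beat (5−1)×7 + 3 = 31 overall.
Running totals: Ddim ends at 7, Fmaj7 ends at 11, F6 ends at 12, Db ends at 19, F7 ends at 26, Dbm ends at 28, Ebm7 ends at 31.
Beat 31 falls within Ebm7.

Ebm7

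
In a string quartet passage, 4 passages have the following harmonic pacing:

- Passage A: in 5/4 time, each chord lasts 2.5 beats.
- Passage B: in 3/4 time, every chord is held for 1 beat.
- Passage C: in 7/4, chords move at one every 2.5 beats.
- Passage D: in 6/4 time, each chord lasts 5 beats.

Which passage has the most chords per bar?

A: 5/2.5 = 2 chords/bar.
B: 3/1 = 3 chords/bar.
C: 7/2.5 = 2.8 chords/bar.
D: 6/5 = 1.2 chords/bar.
Fastest is B at 3 chords/bar.

Passage B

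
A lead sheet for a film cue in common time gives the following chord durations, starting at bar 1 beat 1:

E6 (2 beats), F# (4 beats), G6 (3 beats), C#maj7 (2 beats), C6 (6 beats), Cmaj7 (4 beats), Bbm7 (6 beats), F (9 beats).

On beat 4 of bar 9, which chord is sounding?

Beat 4 of bar 9 is beat (9−1)×4 + 4 = 36 overall.
Running totals: E6 ends at 2, F# ends at 6, G6 ends at 9, C#maj7 ends at 11, C6 ends at 17, Cmaj7 ends at 21, Bbm7 ends at 27, F ends at 36.
Beat 36 falls within F.

F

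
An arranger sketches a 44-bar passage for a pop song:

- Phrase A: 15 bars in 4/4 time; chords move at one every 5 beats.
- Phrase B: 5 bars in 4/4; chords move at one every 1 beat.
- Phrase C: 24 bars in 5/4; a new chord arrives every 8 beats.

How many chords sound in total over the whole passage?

A has 60 beats and chords last 5 each, so 12 chords.
B has 20 beats and chords last 1 each, so 20 chords.
C has 120 beats and chords last 8 each, so 15 chords.
Total: 12 + 20 + 15 = 47.

47 chords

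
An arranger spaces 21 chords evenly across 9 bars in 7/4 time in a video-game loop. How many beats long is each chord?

9 bars × 7 beats/bar = 63 beats total.
63 beats ÷ 21 chords = 3 beats per chord.
(That is a dotted half note.)

3 beats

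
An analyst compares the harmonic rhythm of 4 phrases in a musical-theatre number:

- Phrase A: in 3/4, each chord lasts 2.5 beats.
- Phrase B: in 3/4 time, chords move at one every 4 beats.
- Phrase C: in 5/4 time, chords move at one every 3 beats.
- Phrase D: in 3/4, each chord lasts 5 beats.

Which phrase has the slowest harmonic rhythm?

A: 3/2.5 = 1.2 chords/bar.
B: 3/4 = 0.75 chords/bar.
C: 5/3 = 5/3 chords/bar.
D: 3/5 = 0.6 chords/bar.
Slowest is D at 0.6 chords/bar.

Phrase D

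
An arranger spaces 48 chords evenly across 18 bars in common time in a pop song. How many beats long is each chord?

1.5 beats

18 bars × 4 beats/bar = 72 beats total.
72 beats ÷ 48 chords = 1.5 beats per chord.
(That is a dotted quarter note.)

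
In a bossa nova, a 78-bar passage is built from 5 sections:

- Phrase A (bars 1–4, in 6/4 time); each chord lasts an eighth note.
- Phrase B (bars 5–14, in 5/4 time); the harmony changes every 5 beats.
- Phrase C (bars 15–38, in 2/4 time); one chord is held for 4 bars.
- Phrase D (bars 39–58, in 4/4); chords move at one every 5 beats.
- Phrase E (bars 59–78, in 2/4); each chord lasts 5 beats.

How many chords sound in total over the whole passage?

88 chords

A has 24 beats and chords last 0.5 each, so 48 chords.
B has 50 beats and chords last 5 each, so 10 chords.
C has 48 beats and chords last 8 each, so 6 chords.
D has 80 beats and chords last 5 each, so 16 chords.
E has 40 beats and chords last 5 each, so 8 chords.
Total: 48 + 10 + 6 + 16 + 8 = 88.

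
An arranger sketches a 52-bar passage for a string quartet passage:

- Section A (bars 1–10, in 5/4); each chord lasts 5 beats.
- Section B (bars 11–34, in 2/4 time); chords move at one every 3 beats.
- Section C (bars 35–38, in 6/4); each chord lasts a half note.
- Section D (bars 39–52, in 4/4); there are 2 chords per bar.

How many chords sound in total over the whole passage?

66 chords

A has 50 beats and chords last 5 each, so 10 chords.
B has 48 beats and chords last 3 each, so 16 chords.
C has 24 beats and chords last 2 each, so 12 chords.
D has 56 beats and chords last 2 each, so 28 chords.
Total: 10 + 16 + 12 + 28 = 66.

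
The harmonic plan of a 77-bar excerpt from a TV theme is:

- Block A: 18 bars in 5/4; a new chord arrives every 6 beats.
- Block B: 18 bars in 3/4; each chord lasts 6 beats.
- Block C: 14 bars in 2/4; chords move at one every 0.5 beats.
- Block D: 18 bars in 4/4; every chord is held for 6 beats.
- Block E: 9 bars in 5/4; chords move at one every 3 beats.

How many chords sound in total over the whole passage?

A has 90 beats and chords last 6 each, so 15 chords.
B has 54 beats and chords last 6 each, so 9 chords.
C has 28 beats and chords last 0.5 each, so 56 chords.
D has 72 beats and chords last 6 each, so 12 chords.
E has 45 beats and chords last 3 each, so 15 chords.
Total: 15 + 9 + 56 + 12 + 15 = 107.

107 chords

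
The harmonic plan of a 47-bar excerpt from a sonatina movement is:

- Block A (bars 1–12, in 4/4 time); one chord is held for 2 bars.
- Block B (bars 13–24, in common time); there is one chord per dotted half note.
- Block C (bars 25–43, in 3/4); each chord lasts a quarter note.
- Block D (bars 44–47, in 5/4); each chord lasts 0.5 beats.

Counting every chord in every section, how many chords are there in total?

119 chords

A has 48 beats and chords last 8 each, so 6 chords.
B has 48 beats and chords last 3 each, so 16 chords.
C has 57 beats and chords last 1 each, so 57 chords.
D has 20 beats and chords last 0.5 each, so 40 chords.
Total: 6 + 16 + 57 + 40 = 119.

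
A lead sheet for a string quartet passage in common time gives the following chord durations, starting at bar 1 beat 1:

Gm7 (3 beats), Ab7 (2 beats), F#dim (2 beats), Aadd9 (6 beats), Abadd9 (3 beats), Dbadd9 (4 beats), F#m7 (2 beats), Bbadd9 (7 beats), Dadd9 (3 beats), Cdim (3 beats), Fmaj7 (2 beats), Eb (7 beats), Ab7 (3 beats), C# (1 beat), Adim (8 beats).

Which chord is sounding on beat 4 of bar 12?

Beat 4 of bar 12 is beat (12−1)×4 + 4 = 48 overall.
Running totals: Gm7 ends at 3, Ab7 ends at 5, F#dim ends at 7, Aadd9 ends at 13, Abadd9 ends at 16, Dbadd9 ends at 20, F#m7 ends at 22, Bbadd9 ends at 29, Dadd9 ends at 32, Cdim ends at 35, Fmaj7 ends at 37, Eb ends at 44, Ab7 ends at 47, C# ends at 48.
Beat 48 falls within C#.

C#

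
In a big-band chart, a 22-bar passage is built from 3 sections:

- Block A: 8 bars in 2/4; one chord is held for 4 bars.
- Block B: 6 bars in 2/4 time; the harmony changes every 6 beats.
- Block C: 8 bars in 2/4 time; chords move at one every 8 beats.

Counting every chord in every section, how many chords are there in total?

A has 16 beats and chords last 8 each, so 2 chords.
B has 12 beats and chords last 6 each, so 2 chords.
C has 16 beats and chords last 8 each, so 2 chords.
Total: 2 + 2 + 2 = 6.

6 chords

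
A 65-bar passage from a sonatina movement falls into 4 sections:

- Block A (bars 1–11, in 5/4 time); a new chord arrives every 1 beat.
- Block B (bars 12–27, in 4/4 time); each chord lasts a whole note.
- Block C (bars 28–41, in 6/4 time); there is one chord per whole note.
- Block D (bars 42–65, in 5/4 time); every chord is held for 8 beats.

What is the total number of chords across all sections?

107 chords

A has 55 beats and chords last 1 each, so 55 chords.
B has 64 beats and chords last 4 each, so 16 chords.
C has 84 beats and chords last 4 each, so 21 chords.
D has 120 beats and chords last 8 each, so 15 chords.
Total: 55 + 16 + 21 + 15 = 107.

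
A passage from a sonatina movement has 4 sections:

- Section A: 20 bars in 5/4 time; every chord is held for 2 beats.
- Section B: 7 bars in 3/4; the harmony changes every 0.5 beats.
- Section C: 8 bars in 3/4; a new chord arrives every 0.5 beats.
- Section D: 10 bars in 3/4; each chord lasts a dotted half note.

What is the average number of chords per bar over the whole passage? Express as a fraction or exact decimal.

10/3 chords per bar

A: 20 × 5 = 100 beats ÷ 2 = 50 chords.
B: 7 × 3 = 21 beats ÷ 0.5 = 42 chords.
C: 8 × 3 = 24 beats ÷ 0.5 = 48 chords.
D: 10 × 3 = 30 beats ÷ 3 = 10 chords.
Overall: 150 chords over 45 bars → 150/45 = 10/3 chords per bar.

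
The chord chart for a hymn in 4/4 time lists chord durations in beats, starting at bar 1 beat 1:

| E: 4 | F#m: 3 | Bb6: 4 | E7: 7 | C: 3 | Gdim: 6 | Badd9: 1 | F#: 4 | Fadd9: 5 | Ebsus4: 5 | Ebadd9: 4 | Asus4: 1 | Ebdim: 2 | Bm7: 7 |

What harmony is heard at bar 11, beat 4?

Beat 4 of bar 11 is beat (11−1)×4 + 4 = 44 overall.
Running totals: E ends at 4, F#m ends at 7, Bb6 ends at 11, E7 ends at 18, C ends at 21, Gdim ends at 27, Badd9 ends at 28, F# ends at 32, Fadd9 ends at 37, Ebsus4 ends at 42, Ebadd9 ends at 46.
Beat 44 falls within Ebadd9.

Ebadd9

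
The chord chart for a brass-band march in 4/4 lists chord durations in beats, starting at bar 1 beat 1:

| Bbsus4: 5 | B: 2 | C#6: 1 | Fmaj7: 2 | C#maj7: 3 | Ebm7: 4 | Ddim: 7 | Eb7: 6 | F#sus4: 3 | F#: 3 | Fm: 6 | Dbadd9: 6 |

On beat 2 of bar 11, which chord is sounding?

Beat 2 of bar 11 is beat (11−1)×4 + 2 = 42 overall.
Running totals: Bbsus4 ends at 5, B ends at 7, C#6 ends at 8, Fmaj7 ends at 10, C#maj7 ends at 13, Ebm7 ends at 17, Ddim ends at 24, Eb7 ends at 30, F#sus4 ends at 33, F# ends at 36, Fm ends at 42.
Beat 42 falls within Fm.

Fm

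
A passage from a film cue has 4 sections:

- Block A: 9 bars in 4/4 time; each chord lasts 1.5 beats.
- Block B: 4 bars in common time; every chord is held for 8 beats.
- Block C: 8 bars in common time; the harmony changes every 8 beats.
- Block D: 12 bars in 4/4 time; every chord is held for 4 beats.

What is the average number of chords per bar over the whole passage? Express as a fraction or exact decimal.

A: 9 bars of 4 beats is 36 beats; at 1.5 beats each that's 24 chords.
B: 4 bars of 4 beats is 16 beats; at 8 beats each that's 2 chords.
C: 8 bars of 4 beats is 32 beats; at 8 beats each that's 4 chords.
D: 12 bars of 4 beats is 48 beats; at 4 beats each that's 12 chords.
Overall: 42 chords over 33 bars → 42/33 = 14/11 chords per bar.

14/11 chords per bar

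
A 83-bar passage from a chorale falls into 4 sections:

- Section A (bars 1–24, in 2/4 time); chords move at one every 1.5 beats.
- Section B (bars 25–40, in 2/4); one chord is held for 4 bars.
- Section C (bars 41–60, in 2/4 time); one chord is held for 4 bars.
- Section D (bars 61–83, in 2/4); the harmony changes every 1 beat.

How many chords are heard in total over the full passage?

A: 24 bars × 2 beats = 48 beats; 1.5 beats/chord → 32 chords.
B: 16 bars × 2 beats = 32 beats; 8 beats/chord → 4 chords.
C: 20 bars × 2 beats = 40 beats; 8 beats/chord → 5 chords.
D: 23 bars × 2 beats = 46 beats; 1 beat/chord → 46 chords.
Total: 32 + 4 + 5 + 46 = 87.

87 chords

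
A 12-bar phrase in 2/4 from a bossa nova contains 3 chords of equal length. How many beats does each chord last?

8 beats

12 bars × 2 beats/bar = 24 beats total.
24 beats ÷ 3 chords = 8 beats per chord.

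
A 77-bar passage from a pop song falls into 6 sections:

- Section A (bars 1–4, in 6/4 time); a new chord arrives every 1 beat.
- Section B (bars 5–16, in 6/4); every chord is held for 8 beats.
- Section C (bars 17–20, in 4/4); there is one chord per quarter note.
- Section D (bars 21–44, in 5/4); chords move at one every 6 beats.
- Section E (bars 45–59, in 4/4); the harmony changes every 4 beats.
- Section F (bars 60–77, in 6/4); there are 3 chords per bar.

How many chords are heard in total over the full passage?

A: 4·6 = 24 beats, 24/1 = 24 chords.
B: 12·6 = 72 beats, 72/8 = 9 chords.
C: 4·4 = 16 beats, 16/1 = 16 chords.
D: 24·5 = 120 beats, 120/6 = 20 chords.
E: 15·4 = 60 beats, 60/4 = 15 chords.
F: 18·6 = 108 beats, 108/2 = 54 chords.
Total: 24 + 9 + 16 + 20 + 15 + 54 = 138.

138 chords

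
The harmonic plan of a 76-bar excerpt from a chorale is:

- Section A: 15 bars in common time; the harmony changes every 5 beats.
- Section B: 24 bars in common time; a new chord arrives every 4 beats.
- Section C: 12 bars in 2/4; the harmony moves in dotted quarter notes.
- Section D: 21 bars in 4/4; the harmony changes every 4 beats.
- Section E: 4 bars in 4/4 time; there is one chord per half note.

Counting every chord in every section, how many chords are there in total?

81 chords

A: 15·4 = 60 beats, 60/5 = 12 chords.
B: 24·4 = 96 beats, 96/4 = 24 chords.
C: 12·2 = 24 beats, 24/1.5 = 16 chords.
D: 21·4 = 84 beats, 84/4 = 21 chords.
E: 4·4 = 16 beats, 16/2 = 8 chords.
Total: 12 + 24 + 16 + 21 + 8 = 81.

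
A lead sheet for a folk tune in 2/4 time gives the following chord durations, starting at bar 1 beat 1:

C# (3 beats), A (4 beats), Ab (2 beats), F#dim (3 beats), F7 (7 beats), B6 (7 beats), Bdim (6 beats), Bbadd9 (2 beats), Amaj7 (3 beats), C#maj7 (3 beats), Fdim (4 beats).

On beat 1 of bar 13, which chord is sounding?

B6

Beat 1 of bar 13 is beat (13−1)×2 + 1 = 25 overall.
Running totals: C# ends at 3, A ends at 7, Ab ends at 9, F#dim ends at 12, F7 ends at 19, B6 ends at 26.
Beat 25 falls within B6.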